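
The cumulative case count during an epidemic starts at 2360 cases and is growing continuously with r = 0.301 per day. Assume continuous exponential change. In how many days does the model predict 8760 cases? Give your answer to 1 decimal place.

8760 = 2360 · e^(0.301·t)
t = ln(8760/2360) / 0.301 = ln(3.71186) / 0.301 = 1.31153 / 0.301

t ≈ 4.4 days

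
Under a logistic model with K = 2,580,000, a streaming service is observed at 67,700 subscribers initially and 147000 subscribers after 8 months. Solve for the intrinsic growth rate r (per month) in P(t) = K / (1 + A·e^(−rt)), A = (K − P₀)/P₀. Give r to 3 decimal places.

A = (2580000 − 67700)/67700 = 37.10931
147000 = 2580000/(1 + 37.10931·e^(−r·8)) → e^(−8r) = (17.55102 − 1)/37.10931 = 0.446007
r = −ln(0.446007)/8 = 0.80742/8

r ≈ 0.101 per month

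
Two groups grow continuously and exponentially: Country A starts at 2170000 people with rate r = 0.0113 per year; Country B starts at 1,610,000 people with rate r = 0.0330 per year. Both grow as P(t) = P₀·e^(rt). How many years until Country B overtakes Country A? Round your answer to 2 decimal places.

t ≈ 13.76 years

2170000·e^(0.0113t) = 1610000·e^(0.033t)
2170000/1610000 = e^((0.033 − 0.0113)t) → ln(1.34783) = 0.0217·t
t = 0.29849 / 0.0217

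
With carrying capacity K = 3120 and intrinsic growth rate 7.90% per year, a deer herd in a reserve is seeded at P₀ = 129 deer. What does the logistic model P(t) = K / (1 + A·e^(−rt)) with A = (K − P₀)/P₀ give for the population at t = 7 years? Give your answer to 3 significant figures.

≈ 218 deer

A = (3120 − 129)/129 = 23.18605
P(7) = 3120 / (1 + 23.18605·e^(−0.079·7)) = 3120 / (1 + 23.18605·0.575222)
= 3120 / 14.33711 ≈ 217.62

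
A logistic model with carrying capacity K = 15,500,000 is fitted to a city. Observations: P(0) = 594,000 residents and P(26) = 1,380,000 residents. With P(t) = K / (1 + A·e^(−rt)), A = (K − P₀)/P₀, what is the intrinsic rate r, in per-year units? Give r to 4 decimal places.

r ≈ 0.0345 per year

A = (15500000 − 594000)/594000 = 25.09428
1380000 = 15500000/(1 + 25.09428·e^(−r·26)) → e^(−26r) = (11.23188 − 1)/25.09428 = 0.407738
r = −ln(0.407738)/26 = 0.89713/26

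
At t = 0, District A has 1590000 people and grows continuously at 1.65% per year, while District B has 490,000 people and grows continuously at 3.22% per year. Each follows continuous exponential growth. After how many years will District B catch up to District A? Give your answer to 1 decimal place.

t ≈ 75.0 years

1590000·e^(0.0165t) = 490000·e^(0.0322t)
1590000/490000 = e^((0.0322 − 0.0165)t) → ln(3.2449) = 0.0157·t
t = 1.17708 / 0.0157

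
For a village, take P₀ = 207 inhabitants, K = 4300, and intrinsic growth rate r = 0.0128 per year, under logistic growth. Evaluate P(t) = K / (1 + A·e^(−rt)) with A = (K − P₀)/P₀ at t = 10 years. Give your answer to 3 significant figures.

≈ 234 inhabitants

A = (4300 − 207)/207 = 19.77295
P(10) = 4300 / (1 + 19.77295·e^(−0.0128·10)) = 4300 / (1 + 19.77295·0.879853)
= 4300 / 18.39729 ≈ 233.73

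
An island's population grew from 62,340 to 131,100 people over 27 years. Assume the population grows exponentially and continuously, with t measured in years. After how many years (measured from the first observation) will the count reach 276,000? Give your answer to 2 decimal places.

r = ln(131100/62340) / 27 ≈ 0.027532 per year
t = ln(276000/62340) / r = 1.4878 / 0.027532 ≈ 54.039

t ≈ 54.04 years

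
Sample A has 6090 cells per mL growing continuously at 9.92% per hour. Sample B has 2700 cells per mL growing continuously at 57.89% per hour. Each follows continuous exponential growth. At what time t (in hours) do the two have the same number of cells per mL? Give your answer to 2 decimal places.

6090·e^(0.0992t) = 2700·e^(0.5789t)
6090/2700 = e^((0.5789 − 0.0992)t) → ln(2.25556) = 0.4797·t
t = 0.8134 / 0.4797

t ≈ 1.70 hours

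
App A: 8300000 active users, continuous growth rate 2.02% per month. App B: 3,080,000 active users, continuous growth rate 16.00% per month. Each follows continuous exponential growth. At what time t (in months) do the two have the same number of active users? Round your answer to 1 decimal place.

t ≈ 7.1 months

8300000·e^(0.0202t) = 3080000·e^(0.16t)
8300000/3080000 = e^((0.16 − 0.0202)t) → ln(2.69481) = 0.1398·t
t = 0.99133 / 0.1398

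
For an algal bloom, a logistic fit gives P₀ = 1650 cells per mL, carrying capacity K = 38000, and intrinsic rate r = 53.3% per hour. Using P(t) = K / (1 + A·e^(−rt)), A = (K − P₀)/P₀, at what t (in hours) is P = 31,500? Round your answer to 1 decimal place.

A = (38000 − 1650)/1650 = 22.0303
31500 = 38000/(1 + 22.0303·e^(−0.533t)) → 1 + 22.0303·e^(−0.533t) = 1.20635
e^(−0.533t) = 0.009367 → t = ln(106.76224)/0.533 = 4.6706/0.533

t ≈ 8.8 hours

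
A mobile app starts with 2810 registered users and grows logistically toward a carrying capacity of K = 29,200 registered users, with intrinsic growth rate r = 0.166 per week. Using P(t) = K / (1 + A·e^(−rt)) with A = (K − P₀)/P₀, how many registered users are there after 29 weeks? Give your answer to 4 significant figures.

A = (29200 − 2810)/2810 = 9.39146
P(29) = 29200 / (1 + 9.39146·e^(−0.166·29)) = 29200 / (1 + 9.39146·0.008115)
= 29200 / 1.07621 ≈ 27132.13

≈ 27,130 registered users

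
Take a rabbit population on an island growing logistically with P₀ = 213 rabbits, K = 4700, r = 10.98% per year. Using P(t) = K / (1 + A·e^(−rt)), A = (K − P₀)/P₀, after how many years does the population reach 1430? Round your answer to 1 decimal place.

t ≈ 20.2 years

A = (4700 − 213)/213 = 21.06573
1430 = 4700/(1 + 21.06573·e^(−0.1098t)) → 1 + 21.06573·e^(−0.1098t) = 3.28671
e^(−0.1098t) = 0.108551 → t = ln(9.21223)/0.1098 = 2.22053/0.1098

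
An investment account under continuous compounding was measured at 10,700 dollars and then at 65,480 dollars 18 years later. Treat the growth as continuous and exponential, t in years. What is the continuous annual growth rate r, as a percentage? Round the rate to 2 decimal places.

65480 = 10700 · e^(r·18)
e^(18r) = 65480/10700 = 6.11963
r = ln(6.11963) / 18 = 1.8115 / 18

r ≈ 10.06% per year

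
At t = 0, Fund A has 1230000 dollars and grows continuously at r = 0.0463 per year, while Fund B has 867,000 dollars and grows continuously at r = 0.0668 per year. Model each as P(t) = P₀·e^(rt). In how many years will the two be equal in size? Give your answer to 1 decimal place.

t ≈ 17.1 years

1230000·e^(0.0463t) = 867000·e^(0.0668t)
1230000/867000 = e^((0.0668 − 0.0463)t) → ln(1.41869) = 0.0205·t
t = 0.34973 / 0.0205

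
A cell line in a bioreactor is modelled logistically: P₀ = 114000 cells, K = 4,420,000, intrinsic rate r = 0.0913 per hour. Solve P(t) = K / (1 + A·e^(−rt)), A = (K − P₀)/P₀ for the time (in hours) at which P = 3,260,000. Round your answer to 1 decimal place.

t ≈ 51.1 hours

A = (4420000 − 114000)/114000 = 37.77193
3260000 = 4420000/(1 + 37.77193·e^(−0.0913t)) → 1 + 37.77193·e^(−0.0913t) = 1.35583
e^(−0.0913t) = 0.00942 → t = ln(106.15215)/0.0913 = 4.66487/0.0913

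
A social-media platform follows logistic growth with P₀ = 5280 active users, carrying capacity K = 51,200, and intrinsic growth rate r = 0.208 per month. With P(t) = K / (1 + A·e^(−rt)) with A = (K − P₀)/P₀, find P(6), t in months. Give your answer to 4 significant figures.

A = (51200 − 5280)/5280 = 8.69697
P(6) = 51200 / (1 + 8.69697·e^(−0.208·6)) = 51200 / (1 + 8.69697·0.287078)
= 51200 / 3.49671 ≈ 14642.33

≈ 14,640 active users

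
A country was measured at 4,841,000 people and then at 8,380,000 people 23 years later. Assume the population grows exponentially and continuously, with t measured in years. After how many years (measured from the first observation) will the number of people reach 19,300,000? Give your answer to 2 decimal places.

r = ln(8380000/4841000) / 23 ≈ 0.023858 per year
t = ln(19300000/4841000) / r = 1.38298 / 0.023858 ≈ 57.968

t ≈ 57.97 years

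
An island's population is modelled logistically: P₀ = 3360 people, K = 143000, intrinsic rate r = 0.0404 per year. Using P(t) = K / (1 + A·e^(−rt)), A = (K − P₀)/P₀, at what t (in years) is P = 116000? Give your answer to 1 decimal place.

t ≈ 128.3 years

A = (143000 − 3360)/3360 = 41.55952
116000 = 143000/(1 + 41.55952·e^(−0.0404t)) → 1 + 41.55952·e^(−0.0404t) = 1.23276
e^(−0.0404t) = 0.005601 → t = ln(178.55203)/0.0404 = 5.18488/0.0404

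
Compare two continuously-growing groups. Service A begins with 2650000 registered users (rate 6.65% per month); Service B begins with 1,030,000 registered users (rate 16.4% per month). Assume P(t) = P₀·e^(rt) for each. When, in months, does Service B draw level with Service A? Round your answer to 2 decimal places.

t ≈ 9.69 months

2650000·e^(0.0665t) = 1030000·e^(0.164t)
2650000/1030000 = e^((0.164 − 0.0665)t) → ln(2.57282) = 0.0975·t
t = 0.945 / 0.0975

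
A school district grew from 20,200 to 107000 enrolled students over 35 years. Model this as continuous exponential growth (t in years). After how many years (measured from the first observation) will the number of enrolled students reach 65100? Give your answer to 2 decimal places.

t ≈ 24.57 years

r = ln(107000/20200) / 35 ≈ 0.047633 per year
t = ln(65100/20200) / r = 1.17024 / 0.047633 ≈ 24.568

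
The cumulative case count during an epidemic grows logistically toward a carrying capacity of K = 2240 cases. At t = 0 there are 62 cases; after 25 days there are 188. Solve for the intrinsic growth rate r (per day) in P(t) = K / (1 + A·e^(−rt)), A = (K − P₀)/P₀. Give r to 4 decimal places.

A = (2240 − 62)/62 = 35.12903
188 = 2240/(1 + 35.12903·e^(−r·25)) → e^(−25r) = (11.91489 − 1)/35.12903 = 0.310709
r = −ln(0.310709)/25 = 1.1689/25

r ≈ 0.0468 per day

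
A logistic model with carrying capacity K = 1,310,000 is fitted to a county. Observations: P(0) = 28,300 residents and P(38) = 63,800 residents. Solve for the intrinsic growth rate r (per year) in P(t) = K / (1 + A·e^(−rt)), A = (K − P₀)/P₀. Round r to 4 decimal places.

r ≈ 0.0221 per year

A = (1310000 − 28300)/28300 = 45.28975
63800 = 1310000/(1 + 45.28975·e^(−r·38)) → e^(−38r) = (20.53292 − 1)/45.28975 = 0.431288
r = −ln(0.431288)/38 = 0.84098/38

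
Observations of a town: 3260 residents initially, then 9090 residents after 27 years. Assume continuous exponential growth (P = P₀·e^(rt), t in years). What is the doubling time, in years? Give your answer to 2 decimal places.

doubling time ≈ 18.25 years

r = ln(9090/3260) / 27 = ln(2.78834) / 27 ≈ 0.03798 per year
doubling time = ln 2 / |r| = 0.69315 / 0.03798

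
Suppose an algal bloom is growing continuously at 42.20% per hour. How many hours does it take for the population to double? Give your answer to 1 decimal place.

doubling time = ln(2) / |r| = 0.69315 / 0.422

doubling time ≈ 1.6 hours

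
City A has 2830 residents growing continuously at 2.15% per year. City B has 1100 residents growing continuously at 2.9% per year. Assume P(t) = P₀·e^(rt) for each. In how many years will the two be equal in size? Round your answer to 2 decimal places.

2830·e^(0.0215t) = 1100·e^(0.029t)
2830/1100 = e^((0.029 − 0.0215)t) → ln(2.57273) = 0.0075·t
t = 0.94497 / 0.0075

t ≈ 126.00 years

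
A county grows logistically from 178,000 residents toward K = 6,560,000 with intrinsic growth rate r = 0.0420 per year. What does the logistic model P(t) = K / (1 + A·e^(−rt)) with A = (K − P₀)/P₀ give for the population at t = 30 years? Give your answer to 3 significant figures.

≈ 587,000 residents

A = (6560000 − 178000)/178000 = 35.85393
P(30) = 6560000 / (1 + 35.85393·e^(−0.042·30)) = 6560000 / (1 + 35.85393·0.283654)
= 6560000 / 11.17011 ≈ 587281.47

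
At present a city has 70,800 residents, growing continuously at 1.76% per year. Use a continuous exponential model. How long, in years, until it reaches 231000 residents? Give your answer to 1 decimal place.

t ≈ 67.2 years

231000 = 70800 · e^(0.0176·t)
t = ln(231000/70800) / 0.0176 = ln(3.26271) / 0.0176 = 1.18256 / 0.0176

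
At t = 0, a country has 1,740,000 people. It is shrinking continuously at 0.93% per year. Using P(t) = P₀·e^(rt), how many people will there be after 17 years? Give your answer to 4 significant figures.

P(17) = 1740000 · e^(-0.0093·17) = 1740000 · e^(-0.1581)
= 1740000 · 0.85376 ≈ 1485550.06

≈ 1,486,000 people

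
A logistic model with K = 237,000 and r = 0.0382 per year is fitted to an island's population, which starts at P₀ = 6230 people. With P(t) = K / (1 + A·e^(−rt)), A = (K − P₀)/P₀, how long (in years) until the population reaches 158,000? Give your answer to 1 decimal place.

t ≈ 112.7 years

A = (237000 − 6230)/6230 = 37.04173
158000 = 237000/(1 + 37.04173·e^(−0.0382t)) → 1 + 37.04173·e^(−0.0382t) = 1.5
e^(−0.0382t) = 0.013498 → t = ln(74.08347)/0.0382 = 4.30519/0.0382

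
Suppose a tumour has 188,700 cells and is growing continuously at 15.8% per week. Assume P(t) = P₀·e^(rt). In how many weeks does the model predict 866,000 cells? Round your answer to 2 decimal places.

866000 = 188700 · e^(0.158·t)
t = ln(866000/188700) / 0.158 = ln(4.5893) / 0.158 = 1.52373 / 0.158

t ≈ 9.64 weeks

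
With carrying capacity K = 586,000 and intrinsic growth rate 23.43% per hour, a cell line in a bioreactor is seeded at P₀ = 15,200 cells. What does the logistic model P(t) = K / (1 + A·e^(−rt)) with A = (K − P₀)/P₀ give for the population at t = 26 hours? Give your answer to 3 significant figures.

≈ 540,000 cells

A = (586000 − 15200)/15200 = 37.55263
P(26) = 586000 / (1 + 37.55263·e^(−0.2343·26)) = 586000 / (1 + 37.55263·0.002261)
= 586000 / 1.08492 ≈ 540132.45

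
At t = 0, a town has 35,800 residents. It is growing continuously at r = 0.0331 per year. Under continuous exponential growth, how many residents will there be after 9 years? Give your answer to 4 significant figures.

P(9) = 35800 · e^(0.0331·9) = 35800 · e^(0.2979)
= 35800 · 1.34703 ≈ 48223.57

≈ 48,220 residents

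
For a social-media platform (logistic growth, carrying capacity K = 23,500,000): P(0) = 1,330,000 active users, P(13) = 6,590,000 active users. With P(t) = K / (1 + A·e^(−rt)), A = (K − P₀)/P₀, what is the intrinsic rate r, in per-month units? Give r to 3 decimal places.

r ≈ 0.144 per month

A = (23500000 − 1330000)/1330000 = 16.66917
6590000 = 23500000/(1 + 16.66917·e^(−r·13)) → e^(−13r) = (3.56601 − 1)/16.66917 = 0.153937
r = −ln(0.153937)/13 = 1.87121/13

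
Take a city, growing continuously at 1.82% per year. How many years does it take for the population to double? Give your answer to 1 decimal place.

doubling time ≈ 38.1 years

doubling time = ln(2) / |r| = 0.69315 / 0.0182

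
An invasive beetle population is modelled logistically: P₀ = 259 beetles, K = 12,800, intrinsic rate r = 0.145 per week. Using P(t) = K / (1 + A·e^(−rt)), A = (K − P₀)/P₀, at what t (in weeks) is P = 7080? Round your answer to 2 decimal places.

A = (12800 − 259)/259 = 48.42085
7080 = 12800/(1 + 48.42085·e^(−0.145t)) → 1 + 48.42085·e^(−0.145t) = 1.80791
e^(−0.145t) = 0.016685 → t = ln(59.9335)/0.145 = 4.09324/0.145

t ≈ 28.23 weeks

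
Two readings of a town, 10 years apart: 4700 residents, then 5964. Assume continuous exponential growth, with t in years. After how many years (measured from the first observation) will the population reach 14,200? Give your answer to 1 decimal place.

r = ln(5964/4700) / 10 ≈ 0.023818 per year
t = ln(14200/4700) / r = 1.10568 / 0.023818 ≈ 46.422

t ≈ 46.4 years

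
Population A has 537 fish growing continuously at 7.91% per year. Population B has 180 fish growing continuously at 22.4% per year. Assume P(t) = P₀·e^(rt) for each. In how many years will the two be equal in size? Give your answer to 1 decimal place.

537·e^(0.0791t) = 180·e^(0.224t)
537/180 = e^((0.224 − 0.0791)t) → ln(2.98333) = 0.1449·t
t = 1.09304 / 0.1449

t ≈ 7.5 years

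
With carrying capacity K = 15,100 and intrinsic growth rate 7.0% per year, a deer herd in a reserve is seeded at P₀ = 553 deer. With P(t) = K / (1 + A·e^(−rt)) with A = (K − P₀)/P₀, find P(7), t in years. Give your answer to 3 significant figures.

≈ 882 deer

A = (15100 − 553)/553 = 26.30561
P(7) = 15100 / (1 + 26.30561·e^(−0.07·7)) = 15100 / (1 + 26.30561·0.612626)
= 15100 / 17.11551 ≈ 882.24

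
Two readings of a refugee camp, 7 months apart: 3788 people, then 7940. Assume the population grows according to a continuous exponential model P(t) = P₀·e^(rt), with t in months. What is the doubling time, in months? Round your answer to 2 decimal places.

r = ln(7940/3788) / 7 = ln(2.09609) / 7 ≈ 0.105725 per month
doubling time = ln 2 / |r| = 0.69315 / 0.105725

doubling time ≈ 6.56 months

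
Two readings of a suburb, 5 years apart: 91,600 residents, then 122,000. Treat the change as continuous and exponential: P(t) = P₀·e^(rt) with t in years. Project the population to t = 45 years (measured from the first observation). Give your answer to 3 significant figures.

r = ln(122000/91600) / 5 ≈ 0.057318 per year
P(45) = 91600 · e^(0.057318·45) = 91600 · 13.18801 ≈ 1208021.56

≈ 1,210,000 residents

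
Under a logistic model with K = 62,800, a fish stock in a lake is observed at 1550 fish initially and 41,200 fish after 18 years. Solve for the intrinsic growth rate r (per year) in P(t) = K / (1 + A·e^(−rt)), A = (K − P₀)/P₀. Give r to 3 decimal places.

A = (62800 − 1550)/1550 = 39.51613
41200 = 62800/(1 + 39.51613·e^(−r·18)) → e^(−18r) = (1.52427 − 1)/39.51613 = 0.013267
r = −ln(0.013267)/18 = 4.32245/18

r ≈ 0.240 per year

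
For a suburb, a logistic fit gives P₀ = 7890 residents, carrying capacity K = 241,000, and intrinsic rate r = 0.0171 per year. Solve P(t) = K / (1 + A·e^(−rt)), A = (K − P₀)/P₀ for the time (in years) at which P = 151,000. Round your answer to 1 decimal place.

A = (241000 − 7890)/7890 = 29.54499
151000 = 241000/(1 + 29.54499·e^(−0.0171t)) → 1 + 29.54499·e^(−0.0171t) = 1.59603
e^(−0.0171t) = 0.020174 → t = ln(49.56993)/0.0171 = 3.90338/0.0171

t ≈ 228.3 years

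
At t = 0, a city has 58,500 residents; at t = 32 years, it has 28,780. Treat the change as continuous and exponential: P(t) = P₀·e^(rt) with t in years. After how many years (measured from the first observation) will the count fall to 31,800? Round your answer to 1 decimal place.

r = ln(28780/58500) / 32 ≈ -0.022167 per year
t = ln(31800/58500) / r = -0.60956 / -0.022167 ≈ 27.498

t ≈ 27.5 years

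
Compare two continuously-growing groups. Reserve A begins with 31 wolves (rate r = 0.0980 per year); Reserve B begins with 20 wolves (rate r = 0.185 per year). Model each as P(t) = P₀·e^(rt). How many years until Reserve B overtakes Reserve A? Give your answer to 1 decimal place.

t ≈ 5.0 years

31·e^(0.098t) = 20·e^(0.185t)
31/20 = e^((0.185 − 0.098)t) → ln(1.55) = 0.087·t
t = 0.43825 / 0.087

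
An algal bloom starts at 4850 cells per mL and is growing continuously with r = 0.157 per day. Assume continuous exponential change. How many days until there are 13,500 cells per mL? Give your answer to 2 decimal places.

t ≈ 6.52 days

13500 = 4850 · e^(0.157·t)
t = ln(13500/4850) / 0.157 = ln(2.78351) / 0.157 = 1.02371 / 0.157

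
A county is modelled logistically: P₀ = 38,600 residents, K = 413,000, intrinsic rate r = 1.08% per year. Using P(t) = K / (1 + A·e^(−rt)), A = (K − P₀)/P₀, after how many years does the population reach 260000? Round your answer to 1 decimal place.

t ≈ 259.5 years

A = (413000 − 38600)/38600 = 9.69948
260000 = 413000/(1 + 9.69948·e^(−0.0108t)) → 1 + 9.69948·e^(−0.0108t) = 1.58846
e^(−0.0108t) = 0.060669 → t = ln(16.48278)/0.0108 = 2.80232/0.0108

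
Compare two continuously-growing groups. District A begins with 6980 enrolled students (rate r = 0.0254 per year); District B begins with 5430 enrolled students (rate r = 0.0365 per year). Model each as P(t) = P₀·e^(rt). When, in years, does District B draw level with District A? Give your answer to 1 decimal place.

t ≈ 22.6 years

6980·e^(0.0254t) = 5430·e^(0.0365t)
6980/5430 = e^((0.0365 − 0.0254)t) → ln(1.28545) = 0.0111·t
t = 0.25111 / 0.0111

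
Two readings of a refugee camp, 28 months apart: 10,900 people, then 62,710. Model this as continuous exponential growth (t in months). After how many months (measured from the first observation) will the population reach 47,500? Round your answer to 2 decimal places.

r = ln(62710/10900) / 28 ≈ 0.062491 per month
t = ln(47500/10900) / r = 1.47197 / 0.062491 ≈ 23.555

t ≈ 23.55 months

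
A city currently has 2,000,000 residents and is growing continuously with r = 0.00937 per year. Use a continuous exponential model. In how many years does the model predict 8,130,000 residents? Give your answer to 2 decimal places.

8130000 = 2000000 · e^(0.00937·t)
t = ln(8130000/2000000) / 0.00937 = ln(4.065) / 0.00937 = 1.40241 / 0.00937

t ≈ 149.67 years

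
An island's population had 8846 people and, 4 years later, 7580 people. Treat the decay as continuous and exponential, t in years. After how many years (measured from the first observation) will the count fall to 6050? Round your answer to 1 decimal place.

t ≈ 9.8 years

r = ln(7580/8846) / 4 ≈ -0.038613 per year
t = ln(6050/8846) / r = -0.37991 / -0.038613 ≈ 9.839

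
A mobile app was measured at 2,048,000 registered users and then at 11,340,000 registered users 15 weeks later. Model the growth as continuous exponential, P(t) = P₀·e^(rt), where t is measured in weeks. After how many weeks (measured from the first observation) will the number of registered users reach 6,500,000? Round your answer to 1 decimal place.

r = ln(11340000/2048000) / 15 ≈ 0.114098 per week
t = ln(6500000/2048000) / r = 1.15494 / 0.114098 ≈ 10.122

t ≈ 10.1 weeks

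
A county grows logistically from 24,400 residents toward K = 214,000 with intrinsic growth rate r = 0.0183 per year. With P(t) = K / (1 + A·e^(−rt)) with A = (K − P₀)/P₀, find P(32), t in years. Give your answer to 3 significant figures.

≈ 40,200 residents

A = (214000 − 24400)/24400 = 7.77049
P(32) = 214000 / (1 + 7.77049·e^(−0.0183·32)) = 214000 / (1 + 7.77049·0.556772)
= 214000 / 5.32639 ≈ 40177.31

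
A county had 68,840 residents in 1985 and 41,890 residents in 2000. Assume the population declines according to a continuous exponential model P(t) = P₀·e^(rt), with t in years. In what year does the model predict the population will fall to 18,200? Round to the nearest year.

year 2025

r = ln(41890/68840) / 15 = -0.49674/15 ≈ -0.033116 per year
t = ln(18200/68840) / r = -1.33036/-0.033116 ≈ 40.17 years after 1985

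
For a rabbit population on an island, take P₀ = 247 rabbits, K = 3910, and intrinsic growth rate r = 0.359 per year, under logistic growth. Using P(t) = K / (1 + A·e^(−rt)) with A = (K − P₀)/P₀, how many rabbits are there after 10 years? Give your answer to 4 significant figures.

A = (3910 − 247)/247 = 14.82996
P(10) = 3910 / (1 + 14.82996·e^(−0.359·10)) = 3910 / (1 + 14.82996·0.027598)
= 3910 / 1.40928 ≈ 2774.46

≈ 2,774 rabbits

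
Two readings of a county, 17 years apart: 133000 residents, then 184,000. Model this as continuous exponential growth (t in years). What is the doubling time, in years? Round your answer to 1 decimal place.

r = ln(184000/133000) / 17 = ln(1.38346) / 17 ≈ 0.019093 per year
doubling time = ln 2 / |r| = 0.69315 / 0.019093

doubling time ≈ 36.3 years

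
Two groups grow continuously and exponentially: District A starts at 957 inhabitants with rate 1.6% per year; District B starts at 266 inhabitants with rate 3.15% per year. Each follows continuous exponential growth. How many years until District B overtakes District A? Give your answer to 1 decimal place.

957·e^(0.016t) = 266·e^(0.0315t)
957/266 = e^((0.0315 − 0.016)t) → ln(3.59774) = 0.0155·t
t = 1.28031 / 0.0155

t ≈ 82.6 years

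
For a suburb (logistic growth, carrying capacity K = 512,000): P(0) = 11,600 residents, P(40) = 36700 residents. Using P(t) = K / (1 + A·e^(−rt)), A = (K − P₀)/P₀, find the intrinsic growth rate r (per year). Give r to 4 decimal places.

A = (512000 − 11600)/11600 = 43.13793
36700 = 512000/(1 + 43.13793·e^(−r·40)) → e^(−40r) = (13.95095 − 1)/43.13793 = 0.300222
r = −ln(0.300222)/40 = 1.20323/40

r ≈ 0.0301 per year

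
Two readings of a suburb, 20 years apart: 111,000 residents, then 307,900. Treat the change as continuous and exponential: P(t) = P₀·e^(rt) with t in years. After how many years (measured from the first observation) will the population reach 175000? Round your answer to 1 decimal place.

r = ln(307900/111000) / 20 ≈ 0.051012 per year
t = ln(175000/111000) / r = 0.45526 / 0.051012 ≈ 8.924

t ≈ 8.9 years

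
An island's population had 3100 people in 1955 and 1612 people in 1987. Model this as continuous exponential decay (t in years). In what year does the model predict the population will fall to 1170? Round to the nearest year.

r = ln(1612/3100) / 32 = -0.65393/32 ≈ -0.020435 per year
t = ln(1170/3100) / r = -0.9744/-0.020435 ≈ 47.68 years after 1955

year 2003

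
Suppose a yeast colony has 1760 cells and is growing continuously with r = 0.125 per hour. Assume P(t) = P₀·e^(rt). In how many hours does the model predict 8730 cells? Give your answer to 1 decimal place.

t ≈ 12.8 hours

8730 = 1760 · e^(0.125·t)
t = ln(8730/1760) / 0.125 = ln(4.96023) / 0.125 = 1.60145 / 0.125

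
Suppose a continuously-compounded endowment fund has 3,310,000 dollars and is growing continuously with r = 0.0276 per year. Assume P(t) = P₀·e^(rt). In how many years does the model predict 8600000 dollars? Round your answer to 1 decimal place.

t ≈ 34.6 years

8600000 = 3310000 · e^(0.0276·t)
t = ln(8600000/3310000) / 0.0276 = ln(2.59819) / 0.0276 = 0.95481 / 0.0276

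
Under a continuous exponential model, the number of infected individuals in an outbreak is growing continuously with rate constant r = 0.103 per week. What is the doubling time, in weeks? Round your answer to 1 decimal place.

doubling time = ln(2) / |r| = 0.69315 / 0.103

doubling time ≈ 6.7 weeks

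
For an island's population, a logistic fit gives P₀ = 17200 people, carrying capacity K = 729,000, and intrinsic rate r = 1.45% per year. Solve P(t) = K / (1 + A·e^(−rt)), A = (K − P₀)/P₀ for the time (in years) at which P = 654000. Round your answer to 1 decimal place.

t ≈ 406.1 years

A = (729000 − 17200)/17200 = 41.38372
654000 = 729000/(1 + 41.38372·e^(−0.0145t)) → 1 + 41.38372·e^(−0.0145t) = 1.11468
e^(−0.0145t) = 0.002771 → t = ln(360.86605)/0.0145 = 5.88851/0.0145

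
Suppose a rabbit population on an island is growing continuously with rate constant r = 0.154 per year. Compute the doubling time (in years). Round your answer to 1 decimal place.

doubling time = ln(2) / |r| = 0.69315 / 0.154

doubling time ≈ 4.5 years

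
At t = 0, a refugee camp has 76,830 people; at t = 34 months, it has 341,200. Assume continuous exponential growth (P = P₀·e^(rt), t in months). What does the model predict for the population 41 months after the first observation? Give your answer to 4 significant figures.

≈ 463,800 people

r = ln(341200/76830) / 34 ≈ 0.043849 per month
P(41) = 76830 · e^(0.043849·41) = 76830 · 6.03646 ≈ 463781.43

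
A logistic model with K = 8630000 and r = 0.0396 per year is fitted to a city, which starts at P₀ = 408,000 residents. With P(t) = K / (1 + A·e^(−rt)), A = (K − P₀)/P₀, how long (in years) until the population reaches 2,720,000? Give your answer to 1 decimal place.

A = (8630000 − 408000)/408000 = 20.15196
2720000 = 8630000/(1 + 20.15196·e^(−0.0396t)) → 1 + 20.15196·e^(−0.0396t) = 3.17279
e^(−0.0396t) = 0.10782 → t = ln(9.27468)/0.0396 = 2.22729/0.0396

t ≈ 56.2 years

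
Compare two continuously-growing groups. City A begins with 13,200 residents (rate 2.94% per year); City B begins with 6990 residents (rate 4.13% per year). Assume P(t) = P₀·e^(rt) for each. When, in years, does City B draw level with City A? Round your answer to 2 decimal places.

13200·e^(0.0294t) = 6990·e^(0.0413t)
13200/6990 = e^((0.0413 − 0.0294)t) → ln(1.88841) = 0.0119·t
t = 0.63574 / 0.0119

t ≈ 53.42 years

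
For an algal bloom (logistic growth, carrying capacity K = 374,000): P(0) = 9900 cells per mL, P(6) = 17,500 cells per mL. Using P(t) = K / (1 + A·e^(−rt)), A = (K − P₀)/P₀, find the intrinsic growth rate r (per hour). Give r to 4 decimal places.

A = (374000 − 9900)/9900 = 36.77778
17500 = 374000/(1 + 36.77778·e^(−r·6)) → e^(−6r) = (21.37143 − 1)/36.77778 = 0.553906
r = −ln(0.553906)/6 = 0.59076/6

r ≈ 0.0985 per hour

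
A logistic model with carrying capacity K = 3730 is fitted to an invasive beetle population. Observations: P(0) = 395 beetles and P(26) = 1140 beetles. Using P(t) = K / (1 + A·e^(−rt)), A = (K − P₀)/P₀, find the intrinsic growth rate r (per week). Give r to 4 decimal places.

r ≈ 0.0505 per week

A = (3730 − 395)/395 = 8.44304
1140 = 3730/(1 + 8.44304·e^(−r·26)) → e^(−26r) = (3.27193 − 1)/8.44304 = 0.269089
r = −ln(0.269089)/26 = 1.31271/26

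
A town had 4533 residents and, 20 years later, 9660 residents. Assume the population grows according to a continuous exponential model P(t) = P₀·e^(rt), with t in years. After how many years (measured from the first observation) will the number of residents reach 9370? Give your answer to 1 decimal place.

r = ln(9660/4533) / 20 ≈ 0.03783 per year
t = ln(9370/4533) / r = 0.72613 / 0.03783 ≈ 19.194

t ≈ 19.2 years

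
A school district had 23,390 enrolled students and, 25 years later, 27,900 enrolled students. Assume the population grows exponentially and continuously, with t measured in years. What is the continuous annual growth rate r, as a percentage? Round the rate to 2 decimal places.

r ≈ 0.71% per year

27900 = 23390 · e^(r·25)
e^(25r) = 27900/23390 = 1.19282
r = ln(1.19282) / 25 = 0.17632 / 25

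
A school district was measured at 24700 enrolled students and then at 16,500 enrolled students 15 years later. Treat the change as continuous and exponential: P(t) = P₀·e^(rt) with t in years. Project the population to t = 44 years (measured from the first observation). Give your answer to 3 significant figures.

r = ln(16500/24700) / 15 ≈ -0.026896 per year
P(44) = 24700 · e^(-0.026896·44) = 24700 · 0.30623 ≈ 7563.78

≈ 7,560 enrolled students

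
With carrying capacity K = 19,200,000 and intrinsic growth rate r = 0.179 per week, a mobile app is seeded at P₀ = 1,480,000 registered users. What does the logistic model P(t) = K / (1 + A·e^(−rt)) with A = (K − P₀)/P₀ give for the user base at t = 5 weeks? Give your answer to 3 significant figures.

A = (19200000 − 1480000)/1480000 = 11.97297
P(5) = 19200000 / (1 + 11.97297·e^(−0.179·5)) = 19200000 / (1 + 11.97297·0.408608)
= 19200000 / 5.89225 ≈ 3258518.8

≈ 3,260,000 registered users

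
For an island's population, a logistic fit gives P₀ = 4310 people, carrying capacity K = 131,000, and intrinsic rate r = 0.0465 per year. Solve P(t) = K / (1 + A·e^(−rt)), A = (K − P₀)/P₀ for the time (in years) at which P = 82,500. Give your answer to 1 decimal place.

t ≈ 84.1 years

A = (131000 − 4310)/4310 = 29.39443
82500 = 131000/(1 + 29.39443·e^(−0.0465t)) → 1 + 29.39443·e^(−0.0465t) = 1.58788
e^(−0.0465t) = 0.02 → t = ln(50.00084)/0.0465 = 3.91204/0.0465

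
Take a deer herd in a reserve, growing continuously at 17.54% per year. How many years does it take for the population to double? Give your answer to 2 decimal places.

doubling time = ln(2) / |r| = 0.69315 / 0.1754

doubling time ≈ 3.95 years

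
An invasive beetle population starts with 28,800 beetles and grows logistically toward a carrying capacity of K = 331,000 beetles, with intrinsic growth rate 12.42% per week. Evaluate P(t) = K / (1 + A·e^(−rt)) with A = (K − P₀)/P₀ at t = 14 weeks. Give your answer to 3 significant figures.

≈ 116,000 beetles

A = (331000 − 28800)/28800 = 10.49306
P(14) = 331000 / (1 + 10.49306·e^(−0.1242·14)) = 331000 / (1 + 10.49306·0.175731)
= 331000 / 2.84396 ≈ 116387.14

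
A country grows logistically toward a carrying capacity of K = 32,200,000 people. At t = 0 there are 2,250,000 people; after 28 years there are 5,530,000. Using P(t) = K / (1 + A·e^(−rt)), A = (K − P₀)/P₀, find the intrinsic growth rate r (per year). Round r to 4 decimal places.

A = (32200000 − 2250000)/2250000 = 13.31111
5530000 = 32200000/(1 + 13.31111·e^(−r·28)) → e^(−28r) = (5.82278 − 1)/13.31111 = 0.362313
r = −ln(0.362313)/28 = 1.01525/28

r ≈ 0.0363 per year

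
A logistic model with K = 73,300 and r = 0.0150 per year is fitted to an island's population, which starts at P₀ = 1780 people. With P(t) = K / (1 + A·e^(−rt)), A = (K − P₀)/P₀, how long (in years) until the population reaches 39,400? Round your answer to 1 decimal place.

t ≈ 256.2 years

A = (73300 − 1780)/1780 = 40.17978
39400 = 73300/(1 + 40.17978·e^(−0.015t)) → 1 + 40.17978·e^(−0.015t) = 1.86041
e^(−0.015t) = 0.021414 → t = ln(46.69862)/0.015 = 3.84371/0.015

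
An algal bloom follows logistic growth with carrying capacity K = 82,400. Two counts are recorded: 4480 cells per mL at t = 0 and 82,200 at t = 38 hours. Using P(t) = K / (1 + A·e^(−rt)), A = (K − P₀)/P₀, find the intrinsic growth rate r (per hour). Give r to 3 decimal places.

A = (82400 − 4480)/4480 = 17.39286
82200 = 82400/(1 + 17.39286·e^(−r·38)) → e^(−38r) = (1.00243 − 1)/17.39286 = 0.00014
r = −ln(0.00014)/38 = 8.87465/38

r ≈ 0.234 per hour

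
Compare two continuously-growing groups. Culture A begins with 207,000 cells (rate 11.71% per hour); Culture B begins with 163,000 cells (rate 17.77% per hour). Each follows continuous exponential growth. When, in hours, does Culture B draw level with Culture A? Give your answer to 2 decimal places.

t ≈ 3.94 hours

207000·e^(0.1171t) = 163000·e^(0.1777t)
207000/163000 = e^((0.1777 − 0.1171)t) → ln(1.26994) = 0.0606·t
t = 0.23897 / 0.0606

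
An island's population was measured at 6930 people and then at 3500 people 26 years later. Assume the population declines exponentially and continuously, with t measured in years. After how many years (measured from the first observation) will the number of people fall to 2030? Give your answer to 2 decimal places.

r = ln(3500/6930) / 26 ≈ -0.026273 per year
t = ln(2030/6930) / r = -1.22782 / -0.026273 ≈ 46.733

t ≈ 46.73 years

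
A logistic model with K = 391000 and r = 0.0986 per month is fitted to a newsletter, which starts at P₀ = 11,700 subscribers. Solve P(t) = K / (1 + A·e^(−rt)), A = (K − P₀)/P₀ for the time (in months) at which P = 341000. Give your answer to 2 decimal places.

A = (391000 − 11700)/11700 = 32.4188
341000 = 391000/(1 + 32.4188·e^(−0.0986t)) → 1 + 32.4188·e^(−0.0986t) = 1.14663
e^(−0.0986t) = 0.004523 → t = ln(221.09624)/0.0986 = 5.3986/0.0986

t ≈ 54.75 months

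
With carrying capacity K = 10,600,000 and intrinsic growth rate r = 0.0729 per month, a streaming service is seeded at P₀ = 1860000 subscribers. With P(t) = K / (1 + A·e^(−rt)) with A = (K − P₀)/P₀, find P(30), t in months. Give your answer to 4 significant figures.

≈ 6,940,000 subscribers

A = (10600000 − 1860000)/1860000 = 4.69892
P(30) = 10600000 / (1 + 4.69892·e^(−0.0729·30)) = 10600000 / (1 + 4.69892·0.112253)
= 10600000 / 1.52747 ≈ 6939587.04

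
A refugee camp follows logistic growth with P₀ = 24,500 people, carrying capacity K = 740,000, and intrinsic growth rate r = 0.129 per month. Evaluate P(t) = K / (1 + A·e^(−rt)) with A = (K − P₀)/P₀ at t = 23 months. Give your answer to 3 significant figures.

≈ 296,000 people

A = (740000 − 24500)/24500 = 29.20408
P(23) = 740000 / (1 + 29.20408·e^(−0.129·23)) = 740000 / (1 + 29.20408·0.051457)
= 740000 / 2.50277 ≈ 295672.68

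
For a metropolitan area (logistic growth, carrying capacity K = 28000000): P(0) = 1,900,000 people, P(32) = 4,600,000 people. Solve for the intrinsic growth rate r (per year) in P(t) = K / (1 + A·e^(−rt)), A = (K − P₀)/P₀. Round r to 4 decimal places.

r ≈ 0.0310 per year

A = (28000000 − 1900000)/1900000 = 13.73684
4600000 = 28000000/(1 + 13.73684·e^(−r·32)) → e^(−32r) = (6.08696 − 1)/13.73684 = 0.370315
r = −ln(0.370315)/32 = 0.9934/32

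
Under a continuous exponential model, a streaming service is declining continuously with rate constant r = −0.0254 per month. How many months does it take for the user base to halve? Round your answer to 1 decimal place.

half-life ≈ 27.3 months

half-life = ln(2) / |r| = 0.69315 / 0.0254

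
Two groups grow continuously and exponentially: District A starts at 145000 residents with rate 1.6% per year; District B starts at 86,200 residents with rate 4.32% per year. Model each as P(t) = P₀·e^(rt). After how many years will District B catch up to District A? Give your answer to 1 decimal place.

t ≈ 19.1 years

145000·e^(0.016t) = 86200·e^(0.0432t)
145000/86200 = e^((0.0432 − 0.016)t) → ln(1.68213) = 0.0272·t
t = 0.52006 / 0.0272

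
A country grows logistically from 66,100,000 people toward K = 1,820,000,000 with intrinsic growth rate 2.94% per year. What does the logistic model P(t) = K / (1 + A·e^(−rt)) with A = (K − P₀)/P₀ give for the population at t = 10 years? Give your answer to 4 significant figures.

≈ 87,600,000 people

A = (1820000000 − 66100000)/66100000 = 26.53404
P(10) = 1820000000 / (1 + 26.53404·e^(−0.0294·10)) = 1820000000 / (1 + 26.53404·0.745276)
= 1820000000 / 20.7752 ≈ 87604469.43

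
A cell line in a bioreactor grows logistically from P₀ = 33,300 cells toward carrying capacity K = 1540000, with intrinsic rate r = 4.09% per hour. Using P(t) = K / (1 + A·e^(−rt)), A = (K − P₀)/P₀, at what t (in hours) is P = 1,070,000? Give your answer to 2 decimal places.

t ≈ 113.32 hours

A = (1540000 − 33300)/33300 = 45.24625
1070000 = 1540000/(1 + 45.24625·e^(−0.0409t)) → 1 + 45.24625·e^(−0.0409t) = 1.43925
e^(−0.0409t) = 0.009708 → t = ln(103.00741)/0.0409 = 4.6348/0.0409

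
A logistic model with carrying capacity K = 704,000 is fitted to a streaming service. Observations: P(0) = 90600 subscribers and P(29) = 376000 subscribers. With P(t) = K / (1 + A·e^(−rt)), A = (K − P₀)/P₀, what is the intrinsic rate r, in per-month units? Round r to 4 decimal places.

r ≈ 0.0707 per month

A = (704000 − 90600)/90600 = 6.77042
376000 = 704000/(1 + 6.77042·e^(−r·29)) → e^(−29r) = (1.87234 − 1)/6.77042 = 0.128846
r = −ln(0.128846)/29 = 2.04914/29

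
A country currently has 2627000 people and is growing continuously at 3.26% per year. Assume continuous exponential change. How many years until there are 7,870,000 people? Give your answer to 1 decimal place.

7870000 = 2627000 · e^(0.0326·t)
t = ln(7870000/2627000) / 0.0326 = ln(2.99581) / 0.0326 = 1.09722 / 0.0326

t ≈ 33.7 years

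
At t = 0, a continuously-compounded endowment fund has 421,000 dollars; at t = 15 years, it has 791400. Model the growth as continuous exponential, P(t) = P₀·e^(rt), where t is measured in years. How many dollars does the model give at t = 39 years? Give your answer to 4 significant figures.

r = ln(791400/421000) / 15 ≈ 0.042078 per year
P(39) = 421000 · e^(0.042078·39) = 421000 · 5.16055 ≈ 2172592.95

≈ 2,173,000 dollars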